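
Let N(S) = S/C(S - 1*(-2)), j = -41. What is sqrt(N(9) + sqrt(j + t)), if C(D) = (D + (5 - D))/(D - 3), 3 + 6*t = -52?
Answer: sqrt(12960 + 150*I*sqrt(1806))/30 ≈ 3.9018 + 0.90764*I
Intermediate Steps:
t = -55/6 (t = -1/2 + (1/6)*(-52) = -1/2 - 26/3 = -55/6 ≈ -9.1667)
C(D) = 5/(-3 + D)
N(S) = S*(-1/5 + S/5) (N(S) = S/((5/(-3 + (S - 1*(-2))))) = S/((5/(-3 + (S + 2)))) = S/((5/(-3 + (2 + S)))) = S/((5/(-1 + S))) = S*(-1/5 + S/5))
sqrt(N(9) + sqrt(j + t)) = sqrt((1/5)*9*(-1 + 9) + sqrt(-41 - 55/6)) = sqrt((1/5)*9*8 + sqrt(-301/6)) = sqrt(72/5 + I*sqrt(1806)/6)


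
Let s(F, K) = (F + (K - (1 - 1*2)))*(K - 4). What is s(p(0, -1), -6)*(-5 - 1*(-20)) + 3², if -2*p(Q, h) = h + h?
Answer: 609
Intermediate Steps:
p(Q, h) = -h (p(Q, h) = -(h + h)/2 = -h)
s(F, K) = (-4 + K)*(1 + F + K) (s(F, K) = (F + (K - (1 - 2)))*(-4 + K) = (F + (K - 1*(-1)))*(-4 + K) = (F + (K + 1))*(-4 + K) = (F + (1 + K))*(-4 + K) = (1 + F + K)*(-4 + K) = (-4 + K)*(1 + F + K))
s(p(0, -1), -6)*(-5 - 1*(-20)) + 3² = (-4 + (-6)² - (-4)*(-1) - 3*(-6) - 1*(-1)*(-6))*(-5 - 1*(-20)) + 3² = (-4 + 36 - 4*1 + 18 + 1*(-6))*(-5 + 20) + 9 = (-4 + 36 - 4 + 18 - 6)*15 + 9 = 40*15 + 9 = 600 + 9 = 609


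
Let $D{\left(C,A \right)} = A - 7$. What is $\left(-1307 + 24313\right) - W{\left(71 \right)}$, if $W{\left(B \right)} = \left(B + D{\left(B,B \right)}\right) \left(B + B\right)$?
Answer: $3836$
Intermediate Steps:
$D{\left(C,A \right)} = -7 + A$ ($D{\left(C,A \right)} = A - 7 = -7 + A$)
$W{\left(B \right)} = 2 B \left(-7 + 2 B\right)$ ($W{\left(B \right)} = \left(B + \left(-7 + B\right)\right) \left(B + B\right) = \left(-7 + 2 B\right) 2 B = 2 B \left(-7 + 2 B\right)$)
$\left(-1307 + 24313\right) - W{\left(71 \right)} = \left(-1307 + 24313\right) - 2 \cdot 71 \left(-7 + 2 \cdot 71\right) = 23006 - 2 \cdot 71 \left(-7 + 142\right) = 23006 - 2 \cdot 71 \cdot 135 = 23006 - 19170 = 3836$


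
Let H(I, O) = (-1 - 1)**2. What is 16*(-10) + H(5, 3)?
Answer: -156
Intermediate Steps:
H(I, O) = 4 (H(I, O) = (-2)**2 = 4)
16*(-10) + H(5, 3) = 16*(-10) + 4 = -160 + 4 = -156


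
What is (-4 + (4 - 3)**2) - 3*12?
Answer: -39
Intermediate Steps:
(-4 + (4 - 3)**2) - 3*12 = (-4 + 1**2) - 36 = (-4 + 1) - 36 = -3 - 36 = -39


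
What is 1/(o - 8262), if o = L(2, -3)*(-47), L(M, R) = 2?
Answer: -1/8356 ≈ -0.00011967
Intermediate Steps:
o = -94 (o = 2*(-47) = -94)
1/(o - 8262) = 1/(-94 - 8262) = 1/(-8356) = -1/8356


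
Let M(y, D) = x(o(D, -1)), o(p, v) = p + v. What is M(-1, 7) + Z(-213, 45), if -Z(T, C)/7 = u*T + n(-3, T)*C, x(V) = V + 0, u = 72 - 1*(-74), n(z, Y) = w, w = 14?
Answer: 213282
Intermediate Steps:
n(z, Y) = 14
u = 146 (u = 72 + 74 = 146)
x(V) = V
Z(T, C) = -1022*T - 98*C (Z(T, C) = -7*(146*T + 14*C) = -7*(14*C + 146*T) = -1022*T - 98*C)
M(y, D) = -1 + D (M(y, D) = D - 1 = -1 + D)
M(-1, 7) + Z(-213, 45) = (-1 + 7) + (-1022*(-213) - 98*45) = 6 + (217686 - 4410) = 6 + 213276 = 213282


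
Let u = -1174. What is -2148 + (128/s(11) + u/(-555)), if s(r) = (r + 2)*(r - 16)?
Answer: -15496766/7215 ≈ -2147.9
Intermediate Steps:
s(r) = (-16 + r)*(2 + r) (s(r) = (2 + r)*(-16 + r) = (-16 + r)*(2 + r))
-2148 + (128/s(11) + u/(-555)) = -2148 + (128/(-32 + 11² - 14*11) - 1174/(-555)) = -2148 + (128/(-32 + 121 - 154) - 1174*(-1/555)) = -2148 + (128/(-65) + 1174/555) = -2148 + (128*(-1/65) + 1174/555) = -2148 + (-128/65 + 1174/555) = -2148 + 1054/7215 = -15496766/7215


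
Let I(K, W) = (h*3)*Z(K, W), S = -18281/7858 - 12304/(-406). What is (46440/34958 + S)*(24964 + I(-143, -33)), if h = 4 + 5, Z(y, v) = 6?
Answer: 1466553845643023/1991574739 ≈ 7.3638e+5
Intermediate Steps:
h = 9
S = 44631373/1595174 (S = -18281*1/7858 - 12304*(-1/406) = -18281/7858 + 6152/203 = 44631373/1595174 ≈ 27.979)
I(K, W) = 162 (I(K, W) = (9*3)*6 = 27*6 = 162)
(46440/34958 + S)*(24964 + I(-143, -33)) = (46440/34958 + 44631373/1595174)*(24964 + 162) = (46440*(1/34958) + 44631373/1595174)*25126 = (23220/17479 + 44631373/1595174)*25126 = (116735958421/3983149478)*25126 = 1466553845643023/1991574739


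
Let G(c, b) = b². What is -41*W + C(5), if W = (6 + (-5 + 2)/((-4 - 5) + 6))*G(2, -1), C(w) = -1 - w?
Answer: -293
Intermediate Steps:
W = 7 (W = (6 + (-5 + 2)/((-4 - 5) + 6))*(-1)² = (6 - 3/(-9 + 6))*1 = (6 - 3/(-3))*1 = (6 - 3*(-⅓))*1 = (6 + 1)*1 = 7*1 = 7)
-41*W + C(5) = -41*7 + (-1 - 1*5) = -287 + (-1 - 5) = -287 - 6 = -293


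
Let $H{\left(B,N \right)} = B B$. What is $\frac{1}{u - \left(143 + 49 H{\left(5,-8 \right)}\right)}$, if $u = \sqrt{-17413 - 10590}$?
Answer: $- \frac{1368}{1899427} - \frac{i \sqrt{28003}}{1899427} \approx -0.00072022 - 8.8101 \cdot 10^{-5} i$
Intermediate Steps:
$H{\left(B,N \right)} = B^{2}$
$u = i \sqrt{28003}$ ($u = \sqrt{-28003} = i \sqrt{28003} \approx 167.34 i$)
$\frac{1}{u - \left(143 + 49 H{\left(5,-8 \right)}\right)} = \frac{1}{i \sqrt{28003} - \left(143 + 49 \cdot 5^{2}\right)} = \frac{1}{i \sqrt{28003} - 1368} = \frac{1}{-1368 + i \sqrt{28003}}$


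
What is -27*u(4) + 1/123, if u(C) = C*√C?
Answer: -26567/123 ≈ -215.99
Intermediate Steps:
u(C) = C^(3/2)
-27*u(4) + 1/123 = -27*4^(3/2) + 1/123 = -27*8 + 1/123 = -216 + 1/123 = -26567/123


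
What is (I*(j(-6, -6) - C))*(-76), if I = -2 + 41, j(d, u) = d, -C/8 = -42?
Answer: 1013688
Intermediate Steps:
C = 336 (C = -8*(-42) = 336)
I = 39
(I*(j(-6, -6) - C))*(-76) = (39*(-6 - 1*336))*(-76) = (39*(-6 - 336))*(-76) = (39*(-342))*(-76) = -13338*(-76) = 1013688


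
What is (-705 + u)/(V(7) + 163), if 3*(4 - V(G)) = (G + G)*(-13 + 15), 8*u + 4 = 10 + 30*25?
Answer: -333/86 ≈ -3.8721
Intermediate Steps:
u = 189/2 (u = -½ + (10 + 30*25)/8 = -½ + (10 + 750)/8 = -½ + (⅛)*760 = -½ + 95 = 189/2 ≈ 94.500)
V(G) = 4 - 4*G/3 (V(G) = 4 - (G + G)*(-13 + 15)/3 = 4 - 2*G*2/3 = 4 - 4*G/3)
(-705 + u)/(V(7) + 163) = (-705 + 189/2)/((4 - 4/3*7) + 163) = -1221/(2*((4 - 28/3) + 163)) = -1221/(2*(-16/3 + 163)) = -1221/(2*473/3) = -1221/2*3/473 = -333/86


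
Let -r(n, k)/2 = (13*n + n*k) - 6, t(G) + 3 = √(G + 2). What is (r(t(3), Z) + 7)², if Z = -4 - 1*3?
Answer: 3745 - 1320*√5 ≈ 793.39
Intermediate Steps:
Z = -7 (Z = -4 - 3 = -7)
t(G) = -3 + √(2 + G) (t(G) = -3 + √(G + 2) = -3 + √(2 + G))
r(n, k) = 12 - 26*n - 2*k*n (r(n, k) = -2*((13*n + n*k) - 6) = -2*((13*n + k*n) - 6) = -2*(-6 + 13*n + k*n) = 12 - 26*n - 2*k*n)
(r(t(3), Z) + 7)² = ((12 - 26*(-3 + √(2 + 3)) - 2*(-7)*(-3 + √(2 + 3))) + 7)² = ((12 - 26*(-3 + √5) - 2*(-7)*(-3 + √5)) + 7)² = ((12 + (78 - 26*√5) + (-42 + 14*√5)) + 7)² = ((48 - 12*√5) + 7)² = (55 - 12*√5)²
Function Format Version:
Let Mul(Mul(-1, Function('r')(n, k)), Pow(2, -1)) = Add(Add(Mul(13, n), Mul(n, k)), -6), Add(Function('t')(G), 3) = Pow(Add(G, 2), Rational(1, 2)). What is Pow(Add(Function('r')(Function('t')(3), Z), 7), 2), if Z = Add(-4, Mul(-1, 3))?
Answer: Add(3745, Mul(-1320, Pow(5, Rational(1, 2)))) ≈ 793.39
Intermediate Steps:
Z = -7 (Z = Add(-4, -3) = -7)
Function('t')(G) = Add(-3, Pow(Add(2, G), Rational(1, 2))) (Function('t')(G) = Add(-3, Pow(Add(G, 2), Rational(1, 2))) = Add(-3, Pow(Add(2, G), Rational(1, 2))))
Function('r')(n, k) = Add(12, Mul(-26, n), Mul(-2, k, n)) (Function('r')(n, k) = Mul(-2, Add(Add(Mul(13, n), Mul(n, k)), -6)) = Mul(-2, Add(Add(Mul(13, n), Mul(k, n)), -6)) = Mul(-2, Add(-6, Mul(13, n), Mul(k, n))) = Add(12, Mul(-26, n), Mul(-2, k, n)))
Pow(Add(Function('r')(Function('t')(3), Z), 7), 2) = Pow(Add(Add(12, Mul(-26, Add(-3, Pow(Add(2, 3), Rational(1, 2)))), Mul(-2, -7, Add(-3, Pow(Add(2, 3), Rational(1, 2))))), 7), 2) = Pow(Add(Add(12, Mul(-26, Add(-3, Pow(5, Rational(1, 2)))), Mul(-2, -7, Add(-3, Pow(5, Rational(1, 2))))), 7), 2) = Pow(Add(Add(12, Add(78, Mul(-26, Pow(5, Rational(1, 2)))), Add(-42, Mul(14, Pow(5, Rational(1, 2))))), 7), 2) = Pow(Add(Add(48, Mul(-12, Pow(5, Rational(1, 2)))), 7), 2) = Pow(Add(55, Mul(-12, Pow(5, Rational(1, 2)))), 2)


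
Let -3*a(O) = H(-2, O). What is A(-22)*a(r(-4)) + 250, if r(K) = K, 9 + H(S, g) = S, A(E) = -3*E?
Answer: 492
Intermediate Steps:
H(S, g) = -9 + S
a(O) = 11/3 (a(O) = -(-9 - 2)/3 = -⅓*(-11) = 11/3)
A(-22)*a(r(-4)) + 250 = -3*(-22)*(11/3) + 250 = 66*(11/3) + 250 = 242 + 250 = 492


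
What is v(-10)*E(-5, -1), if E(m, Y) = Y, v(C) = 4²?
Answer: -16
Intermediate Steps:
v(C) = 16
v(-10)*E(-5, -1) = 16*(-1) = -16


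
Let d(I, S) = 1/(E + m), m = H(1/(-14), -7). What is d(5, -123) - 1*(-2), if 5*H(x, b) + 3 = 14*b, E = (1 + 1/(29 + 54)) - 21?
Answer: 32941/16678 ≈ 1.9751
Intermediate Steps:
E = -1659/83 (E = (1 + 1/83) - 21 = 84/83 - 21 = -1659/83 ≈ -19.988)
H(x, b) = -⅗ + 14*b/5 (H(x, b) = -⅗ + (14*b)/5 = -⅗ + 14*b/5)
m = -101/5 (m = -⅗ + (14/5)*(-7) = -⅗ - 98/5 = -101/5 ≈ -20.200)
d(I, S) = -415/16678 (d(I, S) = 1/(-1659/83 - 101/5) = 1/(-16678/415) = -415/16678)
d(5, -123) - 1*(-2) = -415/16678 - 1*(-2) = -415/16678 + 2 = 32941/16678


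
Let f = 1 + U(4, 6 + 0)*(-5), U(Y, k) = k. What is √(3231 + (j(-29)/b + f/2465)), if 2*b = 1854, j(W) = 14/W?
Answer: 2*√468625720785410/761685 ≈ 56.842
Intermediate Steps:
b = 927 (b = (½)*1854 = 927)
f = -29 (f = 1 + (6 + 0)*(-5) = 1 + 6*(-5) = 1 - 30 = -29)
√(3231 + (j(-29)/b + f/2465)) = √(3231 + ((14/(-29))/927 - 29/2465)) = √(3231 + ((14*(-1/29))*(1/927) - 29*1/2465)) = √(3231 + (-14/29*1/927 - 1/85)) = √(3231 + (-14/26883 - 1/85)) = √(3231 - 28073/2285055) = √(7382984632/2285055) = 2*√468625720785410/761685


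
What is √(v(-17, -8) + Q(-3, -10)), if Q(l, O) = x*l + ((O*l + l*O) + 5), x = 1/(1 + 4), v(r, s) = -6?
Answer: 2*√365/5 ≈ 7.6420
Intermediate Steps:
x = ⅕ (x = 1/5 = ⅕ ≈ 0.20000)
Q(l, O) = 5 + l/5 + 2*O*l (Q(l, O) = l/5 + ((O*l + l*O) + 5) = l/5 + ((O*l + O*l) + 5) = l/5 + (2*O*l + 5) = l/5 + (5 + 2*O*l) = 5 + l/5 + 2*O*l)
√(v(-17, -8) + Q(-3, -10)) = √(-6 + (5 + (⅕)*(-3) + 2*(-10)*(-3))) = √(-6 + (5 - ⅗ + 60)) = √(-6 + 322/5) = √(292/5) = 2*√365/5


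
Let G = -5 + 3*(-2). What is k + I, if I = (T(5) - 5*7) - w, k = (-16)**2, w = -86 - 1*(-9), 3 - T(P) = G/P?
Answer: 1516/5 ≈ 303.20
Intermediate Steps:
G = -11 (G = -5 - 6 = -11)
T(P) = 3 + 11/P (T(P) = 3 - (-11)/P = 3 + 11/P)
w = -77 (w = -86 + 9 = -77)
k = 256
I = 236/5 (I = ((3 + 11/5) - 5*7) - 1*(-77) = ((3 + 11*(1/5)) - 35) + 77 = ((3 + 11/5) - 35) + 77 = (26/5 - 35) + 77 = -149/5 + 77 = 236/5 ≈ 47.200)
k + I = 256 + 236/5 = 1516/5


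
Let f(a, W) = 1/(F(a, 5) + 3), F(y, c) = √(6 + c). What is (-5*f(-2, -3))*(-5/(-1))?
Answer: 75/2 - 25*√11/2 ≈ -3.9578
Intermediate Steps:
f(a, W) = 1/(3 + √11) (f(a, W) = 1/(√(6 + 5) + 3) = 1/(√11 + 3) = 1/(3 + √11))
(-5*f(-2, -3))*(-5/(-1)) = (-5*(-3/2 + √11/2))*(-5/(-1)) = (15/2 - 5*√11/2)*(-5*(-1)) = (15/2 - 5*√11/2)*5 = 75/2 - 25*√11/2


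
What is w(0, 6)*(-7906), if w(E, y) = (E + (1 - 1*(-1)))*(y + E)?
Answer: -94872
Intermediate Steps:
w(E, y) = (2 + E)*(E + y) (w(E, y) = (E + (1 + 1))*(E + y) = (E + 2)*(E + y) = (2 + E)*(E + y))
w(0, 6)*(-7906) = (0² + 2*0 + 2*6 + 0*6)*(-7906) = (0 + 0 + 12 + 0)*(-7906) = 12*(-7906) = -94872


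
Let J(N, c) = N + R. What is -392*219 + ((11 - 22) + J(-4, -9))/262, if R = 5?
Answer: -11246093/131 ≈ -85848.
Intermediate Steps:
J(N, c) = 5 + N (J(N, c) = N + 5 = 5 + N)
-392*219 + ((11 - 22) + J(-4, -9))/262 = -392*219 + ((11 - 22) + (5 - 4))/262 = -85848 + (-11 + 1)*(1/262) = -85848 - 10*1/262 = -85848 - 5/131 = -11246093/131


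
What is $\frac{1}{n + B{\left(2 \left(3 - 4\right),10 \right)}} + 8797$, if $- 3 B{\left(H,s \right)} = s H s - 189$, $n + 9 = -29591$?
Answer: $\frac{777751564}{88411} \approx 8797.0$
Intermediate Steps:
$n = -29600$ ($n = -9 - 29591 = -29600$)
$B{\left(H,s \right)} = 63 - \frac{H s^{2}}{3}$ ($B{\left(H,s \right)} = - \frac{s H s - 189}{3} = - \frac{H s s - 189}{3} = - \frac{H s^{2} - 189}{3} = - \frac{-189 + H s^{2}}{3} = 63 - \frac{H s^{2}}{3}$)
$\frac{1}{n + B{\left(2 \left(3 - 4\right),10 \right)}} + 8797 = \frac{1}{-29600 - \left(-63 + \frac{2 \left(3 - 4\right) 10^{2}}{3}\right)} + 8797 = \frac{1}{-29600 - \left(-63 + \frac{1}{3} \cdot 2 \left(-1\right) 100\right)} + 8797 = \frac{1}{-29600 - \left(-63 - \frac{200}{3}\right)} + 8797 = \frac{1}{-29600 + \left(63 + \frac{200}{3}\right)} + 8797 = \frac{1}{-29600 + \frac{389}{3}} + 8797 = \frac{1}{- \frac{88411}{3}} + 8797 = - \frac{3}{88411} + 8797 = \frac{777751564}{88411}$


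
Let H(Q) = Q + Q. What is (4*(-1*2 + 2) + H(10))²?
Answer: 400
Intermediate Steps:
H(Q) = 2*Q
(4*(-1*2 + 2) + H(10))² = (4*(-1*2 + 2) + 2*10)² = (4*(-2 + 2) + 20)² = (4*0 + 20)² = (0 + 20)² = 20² = 400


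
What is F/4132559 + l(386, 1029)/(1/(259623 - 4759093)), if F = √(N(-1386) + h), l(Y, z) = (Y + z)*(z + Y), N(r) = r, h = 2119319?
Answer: -9008951320750 + √2117933/4132559 ≈ -9.0089e+12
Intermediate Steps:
l(Y, z) = (Y + z)² (l(Y, z) = (Y + z)*(Y + z) = (Y + z)²)
F = √2117933 (F = √(-1386 + 2119319) = √2117933 ≈ 1455.3)
F/4132559 + l(386, 1029)/(1/(259623 - 4759093)) = √2117933/4132559 + (386 + 1029)²/(1/(259623 - 4759093)) = √2117933*(1/4132559) + 1415²/(1/(-4499470)) = √2117933/4132559 + 2002225/(-1/4499470) = √2117933/4132559 + 2002225*(-4499470) = √2117933/4132559 - 9008951320750 = -9008951320750 + √2117933/4132559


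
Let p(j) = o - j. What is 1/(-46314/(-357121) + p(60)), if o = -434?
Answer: -357121/176371460 ≈ -0.0020248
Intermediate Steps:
p(j) = -434 - j
1/(-46314/(-357121) + p(60)) = 1/(-46314/(-357121) + (-434 - 1*60)) = 1/(-46314*(-1/357121) + (-434 - 60)) = 1/(46314/357121 - 494) = 1/(-176371460/357121) = -357121/176371460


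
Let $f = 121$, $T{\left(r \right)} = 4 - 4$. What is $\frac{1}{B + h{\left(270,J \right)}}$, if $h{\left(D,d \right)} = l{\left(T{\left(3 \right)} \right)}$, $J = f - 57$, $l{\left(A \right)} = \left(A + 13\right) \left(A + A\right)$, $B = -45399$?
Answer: $- \frac{1}{45399} \approx -2.2027 \cdot 10^{-5}$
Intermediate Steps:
$T{\left(r \right)} = 0$
$l{\left(A \right)} = 2 A \left(13 + A\right)$ ($l{\left(A \right)} = \left(13 + A\right) 2 A = 2 A \left(13 + A\right)$)
$J = 64$ ($J = 121 - 57 = 64$)
$h{\left(D,d \right)} = 0$ ($h{\left(D,d \right)} = 2 \cdot 0 \left(13 + 0\right) = 2 \cdot 0 \cdot 13 = 0$)
$\frac{1}{B + h{\left(270,J \right)}} = \frac{1}{-45399 + 0} = \frac{1}{-45399} = - \frac{1}{45399}$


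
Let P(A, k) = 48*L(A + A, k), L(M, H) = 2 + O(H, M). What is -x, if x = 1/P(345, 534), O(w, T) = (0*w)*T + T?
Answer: -1/33216 ≈ -3.0106e-5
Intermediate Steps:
O(w, T) = T (O(w, T) = 0*T + T = 0 + T = T)
L(M, H) = 2 + M
P(A, k) = 96 + 96*A (P(A, k) = 48*(2 + (A + A)) = 48*(2 + 2*A) = 96 + 96*A)
x = 1/33216 (x = 1/(96 + 96*345) = 1/(96 + 33120) = 1/33216 ≈ 3.0106e-5)
-x = -1*1/33216 = -1/33216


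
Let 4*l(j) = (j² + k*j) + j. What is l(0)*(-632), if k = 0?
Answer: 0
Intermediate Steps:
l(j) = j/4 + j²/4 (l(j) = ((j² + 0*j) + j)/4 = ((j² + 0) + j)/4 = (j² + j)/4 = (j + j²)/4 = j/4 + j²/4)
l(0)*(-632) = ((¼)*0*(1 + 0))*(-632) = ((¼)*0*1)*(-632) = 0*(-632) = 0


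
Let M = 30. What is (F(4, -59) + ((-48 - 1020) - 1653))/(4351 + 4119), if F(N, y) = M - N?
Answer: -7/22 ≈ -0.31818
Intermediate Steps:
F(N, y) = 30 - N
(F(4, -59) + ((-48 - 1020) - 1653))/(4351 + 4119) = ((30 - 1*4) + ((-48 - 1020) - 1653))/(4351 + 4119) = ((30 - 4) + (-1068 - 1653))/8470 = (26 - 2721)*(1/8470) = -2695*1/8470 = -7/22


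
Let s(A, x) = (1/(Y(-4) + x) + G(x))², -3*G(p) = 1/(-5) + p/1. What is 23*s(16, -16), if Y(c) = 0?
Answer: 4193567/6400 ≈ 655.25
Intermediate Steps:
G(p) = 1/15 - p/3 (G(p) = -(1/(-5) + p/1)/3 = -(1*(-⅕) + p*1)/3 = -(-⅕ + p)/3 = 1/15 - p/3)
s(A, x) = (1/15 + 1/x - x/3)² (s(A, x) = (1/(0 + x) + (1/15 - x/3))² = (1/x + (1/15 - x/3))² = (1/15 + 1/x - x/3)²)
23*s(16, -16) = 23*((1/225)*(-15 - 16*(-1 + 5*(-16)))²/(-16)²) = 23*((1/225)*(1/256)*(-15 - 16*(-1 - 80))²) = 23*((1/225)*(1/256)*(-15 - 16*(-81))²) = 23*((1/225)*(1/256)*(-15 + 1296)²) = 23*((1/225)*(1/256)*1281²) = 23*((1/225)*(1/256)*1640961) = 23*(182329/6400) = 4193567/6400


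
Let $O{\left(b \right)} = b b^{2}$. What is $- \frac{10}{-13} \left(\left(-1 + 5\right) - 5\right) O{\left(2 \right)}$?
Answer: $- \frac{80}{13} \approx -6.1538$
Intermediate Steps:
$O{\left(b \right)} = b^{3}$
$- \frac{10}{-13} \left(\left(-1 + 5\right) - 5\right) O{\left(2 \right)} = - \frac{10}{-13} \left(\left(-1 + 5\right) - 5\right) 2^{3} = \left(-10\right) \left(- \frac{1}{13}\right) \left(4 - 5\right) 8 = \frac{10}{13} \left(-1\right) 8 = \left(- \frac{10}{13}\right) 8 = - \frac{80}{13}$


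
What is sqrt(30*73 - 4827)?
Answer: 3*I*sqrt(293) ≈ 51.352*I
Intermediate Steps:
sqrt(30*73 - 4827) = sqrt(2190 - 4827) = sqrt(-2637) = 3*I*sqrt(293)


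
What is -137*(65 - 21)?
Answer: -6028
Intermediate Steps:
-137*(65 - 21) = -137*44 = -6028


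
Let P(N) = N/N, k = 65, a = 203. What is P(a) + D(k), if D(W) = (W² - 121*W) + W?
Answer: -3574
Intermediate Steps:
D(W) = W² - 120*W
P(N) = 1
P(a) + D(k) = 1 + 65*(-120 + 65) = 1 + 65*(-55) = 1 - 3575 = -3574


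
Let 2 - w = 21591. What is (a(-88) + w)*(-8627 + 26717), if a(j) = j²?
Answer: -250456050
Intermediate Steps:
w = -21589 (w = 2 - 1*21591 = 2 - 21591 = -21589)
(a(-88) + w)*(-8627 + 26717) = ((-88)² - 21589)*(-8627 + 26717) = (7744 - 21589)*18090 = -13845*18090 = -250456050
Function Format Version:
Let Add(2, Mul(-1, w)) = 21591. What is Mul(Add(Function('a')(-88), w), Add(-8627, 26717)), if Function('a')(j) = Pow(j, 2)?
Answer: -250456050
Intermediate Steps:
w = -21589 (w = Add(2, Mul(-1, 21591)) = Add(2, -21591) = -21589)
Mul(Add(Function('a')(-88), w), Add(-8627, 26717)) = Mul(Add(Pow(-88, 2), -21589), Add(-8627, 26717)) = Mul(Add(7744, -21589), 18090) = Mul(-13845, 18090) = -250456050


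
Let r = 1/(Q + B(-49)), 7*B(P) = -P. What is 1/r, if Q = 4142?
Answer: 4149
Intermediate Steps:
B(P) = -P/7 (B(P) = (-P)/7 = -P/7)
r = 1/4149 (r = 1/(4142 - ⅐*(-49)) = 1/(4142 + 7) = 1/4149 ≈ 0.00024102)
1/r = 1/(1/4149) = 4149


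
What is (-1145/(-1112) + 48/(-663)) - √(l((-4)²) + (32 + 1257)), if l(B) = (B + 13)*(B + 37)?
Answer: 235253/245752 - 3*√314 ≈ -52.203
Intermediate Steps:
l(B) = (13 + B)*(37 + B)
(-1145/(-1112) + 48/(-663)) - √(l((-4)²) + (32 + 1257)) = (-1145/(-1112) + 48/(-663)) - √((481 + ((-4)²)² + 50*(-4)²) + (32 + 1257)) = (-1145*(-1/1112) + 48*(-1/663)) - √((481 + 16² + 50*16) + 1289) = (1145/1112 - 16/221) - √((481 + 256 + 800) + 1289) = 235253/245752 - √(1537 + 1289) = 235253/245752 - √2826 = 235253/245752 - 3*√314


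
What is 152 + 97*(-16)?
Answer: -1400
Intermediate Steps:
152 + 97*(-16) = 152 - 1552 = -1400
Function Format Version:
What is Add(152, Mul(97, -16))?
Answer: -1400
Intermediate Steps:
Add(152, Mul(97, -16)) = Add(152, -1552) = -1400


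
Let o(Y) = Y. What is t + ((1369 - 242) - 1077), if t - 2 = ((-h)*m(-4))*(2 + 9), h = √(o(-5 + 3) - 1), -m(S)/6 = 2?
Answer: 52 + 132*I*√3 ≈ 52.0 + 228.63*I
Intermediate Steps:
m(S) = -12 (m(S) = -6*2 = -12)
h = I*√3 (h = √((-5 + 3) - 1) = √(-2 - 1) = √(-3) = I*√3 ≈ 1.732*I)
t = 2 + 132*I*√3 (t = 2 + (-I*√3*(-12))*(2 + 9) = 2 + (-I*√3*(-12))*11 = 2 + (12*I*√3)*11 = 2 + 132*I*√3 ≈ 2.0 + 228.63*I)
t + ((1369 - 242) - 1077) = (2 + 132*I*√3) + ((1369 - 242) - 1077) = (2 + 132*I*√3) + (1127 - 1077) = (2 + 132*I*√3) + 50 = 52 + 132*I*√3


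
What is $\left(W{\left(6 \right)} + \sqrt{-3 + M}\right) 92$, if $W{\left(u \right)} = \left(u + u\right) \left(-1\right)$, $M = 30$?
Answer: $-1104 + 276 \sqrt{3} \approx -625.95$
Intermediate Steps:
$W{\left(u \right)} = - 2 u$ ($W{\left(u \right)} = 2 u \left(-1\right) = - 2 u$)
$\left(W{\left(6 \right)} + \sqrt{-3 + M}\right) 92 = \left(\left(-2\right) 6 + \sqrt{-3 + 30}\right) 92 = \left(-12 + \sqrt{27}\right) 92 = \left(-12 + 3 \sqrt{3}\right) 92 = -1104 + 276 \sqrt{3}$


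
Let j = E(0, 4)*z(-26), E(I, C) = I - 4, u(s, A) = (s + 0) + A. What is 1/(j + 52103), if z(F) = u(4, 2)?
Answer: 1/52079 ≈ 1.9202e-5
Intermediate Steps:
u(s, A) = A + s (u(s, A) = s + A = A + s)
z(F) = 6 (z(F) = 2 + 4 = 6)
E(I, C) = -4 + I
j = -24 (j = (-4 + 0)*6 = -4*6 = -24)
1/(j + 52103) = 1/(-24 + 52103) = 1/52079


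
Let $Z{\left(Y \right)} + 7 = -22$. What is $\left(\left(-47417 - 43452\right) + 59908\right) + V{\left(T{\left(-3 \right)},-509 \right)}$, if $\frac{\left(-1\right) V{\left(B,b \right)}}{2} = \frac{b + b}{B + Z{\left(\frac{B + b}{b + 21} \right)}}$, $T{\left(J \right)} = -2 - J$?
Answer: $- \frac{217236}{7} \approx -31034.0$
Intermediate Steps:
$Z{\left(Y \right)} = -29$ ($Z{\left(Y \right)} = -7 - 22 = -29$)
$V{\left(B,b \right)} = - \frac{4 b}{-29 + B}$ ($V{\left(B,b \right)} = - 2 \frac{b + b}{B - 29} = - 2 \frac{2 b}{-29 + B} = - \frac{4 b}{-29 + B}$)
$\left(\left(-47417 - 43452\right) + 59908\right) + V{\left(T{\left(-3 \right)},-509 \right)} = \left(\left(-47417 - 43452\right) + 59908\right) - - \frac{2036}{-29 - -1} = \left(-90869 + 59908\right) - - \frac{2036}{-29 + \left(-2 + 3\right)} = -30961 - - \frac{2036}{-29 + 1} = -30961 - - \frac{2036}{-28} = -30961 - \left(-2036\right) \left(- \frac{1}{28}\right) = -30961 - \frac{509}{7} = - \frac{217236}{7}$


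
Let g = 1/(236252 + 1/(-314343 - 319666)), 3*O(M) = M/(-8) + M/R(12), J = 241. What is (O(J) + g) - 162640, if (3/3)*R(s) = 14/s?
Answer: -4091197843194494101/25164030236856 ≈ -1.6258e+5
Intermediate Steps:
R(s) = 14/s
O(M) = 41*M/168 (O(M) = (M/(-8) + M/((14/12)))/3 = (M*(-⅛) + M/((14*(1/12))))/3 = (-M/8 + M/(7/6))/3 = (-M/8 + M*(6/7))/3 = (-M/8 + 6*M/7)/3 = (41*M/56)/3 = 41*M/168)
g = 634009/149785894267 (g = 1/(236252 + 1/(-634009)) = 1/(236252 - 1/634009) = 1/(149785894267/634009) = 634009/149785894267 ≈ 4.2328e-6)
(O(J) + g) - 162640 = ((41/168)*241 + 634009/149785894267) - 162640 = (9881/168 + 634009/149785894267) - 162640 = 1480034527765739/25164030236856 - 162640 = -4091197843194494101/25164030236856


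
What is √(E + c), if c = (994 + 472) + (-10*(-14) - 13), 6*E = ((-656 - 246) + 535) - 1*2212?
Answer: √41874/6 ≈ 34.105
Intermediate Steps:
E = -2579/6 (E = (((-656 - 246) + 535) - 1*2212)/6 = ((-902 + 535) - 2212)/6 = (-367 - 2212)/6 = (⅙)*(-2579) = -2579/6 ≈ -429.83)
c = 1593 (c = 1466 + (140 - 13) = 1466 + 127 = 1593)
√(E + c) = √(-2579/6 + 1593) = √(6979/6) = √41874/6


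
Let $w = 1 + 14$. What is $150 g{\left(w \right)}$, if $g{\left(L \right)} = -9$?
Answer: $-1350$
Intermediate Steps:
$w = 15$
$150 g{\left(w \right)} = 150 \left(-9\right) = -1350$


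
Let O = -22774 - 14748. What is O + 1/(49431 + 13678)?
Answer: -2367975897/63109 ≈ -37522.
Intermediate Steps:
O = -37522
O + 1/(49431 + 13678) = -37522 + 1/(49431 + 13678) = -37522 + 1/63109 = -2367975897/63109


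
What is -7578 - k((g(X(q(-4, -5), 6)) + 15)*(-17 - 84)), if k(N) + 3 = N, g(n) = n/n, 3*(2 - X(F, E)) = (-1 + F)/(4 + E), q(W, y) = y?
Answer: -5959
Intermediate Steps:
X(F, E) = 2 - (-1 + F)/(3*(4 + E))
g(n) = 1
k(N) = -3 + N
-7578 - k((g(X(q(-4, -5), 6)) + 15)*(-17 - 84)) = -7578 - (-3 + (1 + 15)*(-17 - 84)) = -7578 - (-3 + 16*(-101)) = -7578 - (-3 - 1616) = -7578 - 1*(-1619) = -7578 + 1619 = -5959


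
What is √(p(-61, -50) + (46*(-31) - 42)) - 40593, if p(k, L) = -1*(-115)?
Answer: -40593 + I*√1353 ≈ -40593.0 + 36.783*I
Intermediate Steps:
p(k, L) = 115
√(p(-61, -50) + (46*(-31) - 42)) - 40593 = √(115 + (46*(-31) - 42)) - 40593 = √(115 + (-1426 - 42)) - 40593 = √(115 - 1468) - 40593 = √(-1353) - 40593 = I*√1353 - 40593 = -40593 + I*√1353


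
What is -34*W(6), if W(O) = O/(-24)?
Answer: 17/2 ≈ 8.5000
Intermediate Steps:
W(O) = -O/24 (W(O) = O*(-1/24) = -O/24)
-34*W(6) = -(-17)*6/12 = -34*(-¼) = 17/2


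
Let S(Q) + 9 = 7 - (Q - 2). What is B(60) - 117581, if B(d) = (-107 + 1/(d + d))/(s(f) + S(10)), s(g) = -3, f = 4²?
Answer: -183413521/1560 ≈ -1.1757e+5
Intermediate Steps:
f = 16
S(Q) = -Q (S(Q) = -9 + (7 - (Q - 2)) = -9 + (7 - (-2 + Q)) = -9 + (7 + (2 - Q)) = -9 + (9 - Q) = -Q)
B(d) = 107/13 - 1/(26*d) (B(d) = (-107 + 1/(d + d))/(-3 - 1*10) = (-107 + 1/(2*d))/(-3 - 10) = (-107 + 1/(2*d))/(-13) = (-107 + 1/(2*d))*(-1/13) = 107/13 - 1/(26*d))
B(60) - 117581 = (1/26)*(-1 + 214*60)/60 - 117581 = (1/26)*(1/60)*(-1 + 12840) - 117581 = (1/26)*(1/60)*12839 - 117581 = 12839/1560 - 117581 = -183413521/1560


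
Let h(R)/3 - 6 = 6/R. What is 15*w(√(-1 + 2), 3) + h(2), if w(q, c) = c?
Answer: 72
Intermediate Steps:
h(R) = 18 + 18/R (h(R) = 18 + 3*(6/R) = 18 + 18/R)
15*w(√(-1 + 2), 3) + h(2) = 15*3 + (18 + 18/2) = 45 + (18 + 18*(½)) = 45 + (18 + 9) = 45 + 27 = 72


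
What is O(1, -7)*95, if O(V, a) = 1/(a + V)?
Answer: -95/6 ≈ -15.833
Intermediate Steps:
O(V, a) = 1/(V + a)
O(1, -7)*95 = 95/(1 - 7) = 95/(-6) = -1/6*95 = -95/6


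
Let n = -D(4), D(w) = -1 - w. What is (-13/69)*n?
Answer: -65/69 ≈ -0.94203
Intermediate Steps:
n = 5 (n = -(-1 - 1*4) = -(-1 - 4) = -1*(-5) = 5)
(-13/69)*n = -13/69*5 = -65/69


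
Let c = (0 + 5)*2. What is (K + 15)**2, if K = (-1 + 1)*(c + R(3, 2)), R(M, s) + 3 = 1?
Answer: 225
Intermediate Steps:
c = 10 (c = 5*2 = 10)
R(M, s) = -2 (R(M, s) = -3 + 1 = -2)
K = 0 (K = (-1 + 1)*(10 - 2) = 0*8 = 0)
(K + 15)**2 = (0 + 15)**2 = 15**2 = 225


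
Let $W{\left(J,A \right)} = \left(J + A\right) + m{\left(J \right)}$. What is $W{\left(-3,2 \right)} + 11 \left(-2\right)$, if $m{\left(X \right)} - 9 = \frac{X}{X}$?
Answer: $-13$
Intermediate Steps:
$m{\left(X \right)} = 10$ ($m{\left(X \right)} = 9 + \frac{X}{X} = 9 + 1 = 10$)
$W{\left(J,A \right)} = 10 + A + J$ ($W{\left(J,A \right)} = \left(J + A\right) + 10 = \left(A + J\right) + 10 = 10 + A + J$)
$W{\left(-3,2 \right)} + 11 \left(-2\right) = \left(10 + 2 - 3\right) + 11 \left(-2\right) = 9 - 22 = -13$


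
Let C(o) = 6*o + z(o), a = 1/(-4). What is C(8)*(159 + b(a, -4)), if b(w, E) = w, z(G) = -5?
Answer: 27305/4 ≈ 6826.3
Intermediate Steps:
a = -¼ ≈ -0.25000
C(o) = -5 + 6*o (C(o) = 6*o - 5 = -5 + 6*o)
C(8)*(159 + b(a, -4)) = (-5 + 6*8)*(159 - ¼) = (-5 + 48)*(635/4) = 43*(635/4) = 27305/4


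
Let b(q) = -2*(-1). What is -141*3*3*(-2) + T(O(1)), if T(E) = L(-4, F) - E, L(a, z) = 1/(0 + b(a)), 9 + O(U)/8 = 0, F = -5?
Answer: 5221/2 ≈ 2610.5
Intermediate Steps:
O(U) = -72 (O(U) = -72 + 8*0 = -72 + 0 = -72)
b(q) = 2
L(a, z) = ½ (L(a, z) = 1/(0 + 2) = 1/2 = ½)
T(E) = ½ - E
-141*3*3*(-2) + T(O(1)) = -141*3*3*(-2) + (½ - 1*(-72)) = -1269*(-2) + (½ + 72) = -141*(-18) + 145/2 = 2538 + 145/2 = 5221/2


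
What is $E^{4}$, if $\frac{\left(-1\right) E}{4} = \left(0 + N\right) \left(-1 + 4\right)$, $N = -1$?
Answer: $20736$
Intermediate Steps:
$E = 12$ ($E = - 4 \left(0 - 1\right) \left(-1 + 4\right) = - 4 \left(\left(-1\right) 3\right) = \left(-4\right) \left(-3\right) = 12$)
$E^{4} = 12^{4} = 20736$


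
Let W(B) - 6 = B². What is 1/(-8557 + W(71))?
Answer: -1/3510 ≈ -0.00028490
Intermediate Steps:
W(B) = 6 + B²
1/(-8557 + W(71)) = 1/(-8557 + (6 + 71²)) = 1/(-8557 + (6 + 5041)) = 1/(-8557 + 5047) = 1/(-3510) = -1/3510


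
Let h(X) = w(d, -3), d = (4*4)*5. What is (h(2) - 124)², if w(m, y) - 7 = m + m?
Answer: 1849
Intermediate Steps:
d = 80 (d = 16*5 = 80)
w(m, y) = 7 + 2*m (w(m, y) = 7 + (m + m) = 7 + 2*m)
h(X) = 167 (h(X) = 7 + 2*80 = 7 + 160 = 167)
(h(2) - 124)² = (167 - 124)² = 43² = 1849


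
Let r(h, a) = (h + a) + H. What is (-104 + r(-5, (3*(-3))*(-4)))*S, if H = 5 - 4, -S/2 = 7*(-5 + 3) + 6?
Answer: -1152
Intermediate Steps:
S = 16 (S = -2*(7*(-5 + 3) + 6) = -2*(7*(-2) + 6) = -2*(-14 + 6) = -2*(-8) = 16)
H = 1
r(h, a) = 1 + a + h (r(h, a) = (h + a) + 1 = (a + h) + 1 = 1 + a + h)
(-104 + r(-5, (3*(-3))*(-4)))*S = (-104 + (1 + (3*(-3))*(-4) - 5))*16 = (-104 + (1 - 9*(-4) - 5))*16 = (-104 + (1 + 36 - 5))*16 = (-104 + 32)*16 = -72*16 = -1152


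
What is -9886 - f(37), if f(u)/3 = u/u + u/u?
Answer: -9892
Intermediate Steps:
f(u) = 6 (f(u) = 3*(u/u + u/u) = 3*(1 + 1) = 3*2 = 6)
-9886 - f(37) = -9886 - 1*6 = -9886 - 6 = -9892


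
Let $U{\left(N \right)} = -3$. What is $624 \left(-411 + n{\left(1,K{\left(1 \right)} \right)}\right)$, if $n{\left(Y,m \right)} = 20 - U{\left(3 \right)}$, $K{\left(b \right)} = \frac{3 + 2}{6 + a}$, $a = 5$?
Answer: $-242112$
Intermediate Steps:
$K{\left(b \right)} = \frac{5}{11}$ ($K{\left(b \right)} = \frac{3 + 2}{6 + 5} = \frac{5}{11}$)
$n{\left(Y,m \right)} = 23$ ($n{\left(Y,m \right)} = 20 - -3 = 20 + 3 = 23$)
$624 \left(-411 + n{\left(1,K{\left(1 \right)} \right)}\right) = 624 \left(-411 + 23\right) = 624 \left(-388\right) = -242112$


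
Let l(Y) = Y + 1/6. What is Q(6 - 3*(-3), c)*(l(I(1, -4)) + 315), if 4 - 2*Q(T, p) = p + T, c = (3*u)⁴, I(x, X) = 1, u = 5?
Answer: -24014123/3 ≈ -8.0047e+6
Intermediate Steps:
c = 50625 (c = (3*5)⁴ = 15⁴ = 50625)
Q(T, p) = 2 - T/2 - p/2 (Q(T, p) = 2 - (p + T)/2 = 2 - (T + p)/2 = 2 + (-T/2 - p/2) = 2 - T/2 - p/2)
l(Y) = ⅙ + Y (l(Y) = Y + ⅙ = ⅙ + Y)
Q(6 - 3*(-3), c)*(l(I(1, -4)) + 315) = (2 - (6 - 3*(-3))/2 - ½*50625)*((⅙ + 1) + 315) = (2 - (6 + 9)/2 - 50625/2)*(7/6 + 315) = (2 - ½*15 - 50625/2)*(1897/6) = (2 - 15/2 - 50625/2)*(1897/6) = -25318*1897/6 = -24014123/3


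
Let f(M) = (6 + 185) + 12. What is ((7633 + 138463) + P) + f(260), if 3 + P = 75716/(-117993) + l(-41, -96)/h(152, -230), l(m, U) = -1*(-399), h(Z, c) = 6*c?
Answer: 7940425284451/54276780 ≈ 1.4630e+5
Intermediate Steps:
l(m, U) = 399
f(M) = 203 (f(M) = 191 + 12 = 203)
P = -213352769/54276780 (P = -3 + (75716/(-117993) + 399/((6*(-230)))) = -3 + (75716*(-1/117993) + 399/(-1380)) = -3 + (-75716/117993 + 399*(-1/1380)) = -3 + (-75716/117993 - 133/460) = -3 - 50522429/54276780 = -213352769/54276780 ≈ -3.9308)
((7633 + 138463) + P) + f(260) = ((7633 + 138463) - 213352769/54276780) + 203 = (146096 - 213352769/54276780) + 203 = 7929407098111/54276780 + 203 = 7940425284451/54276780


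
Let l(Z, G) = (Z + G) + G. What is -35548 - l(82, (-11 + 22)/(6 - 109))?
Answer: -3669868/103 ≈ -35630.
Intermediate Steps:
l(Z, G) = Z + 2*G (l(Z, G) = (G + Z) + G = Z + 2*G)
-35548 - l(82, (-11 + 22)/(6 - 109)) = -35548 - (82 + 2*((-11 + 22)/(6 - 109))) = -35548 - (82 + 2*(11/(-103))) = -35548 - (82 + 2*(11*(-1/103))) = -35548 - (82 + 2*(-11/103)) = -35548 - (82 - 22/103) = -35548 - 1*8424/103 = -35548 - 8424/103 = -3669868/103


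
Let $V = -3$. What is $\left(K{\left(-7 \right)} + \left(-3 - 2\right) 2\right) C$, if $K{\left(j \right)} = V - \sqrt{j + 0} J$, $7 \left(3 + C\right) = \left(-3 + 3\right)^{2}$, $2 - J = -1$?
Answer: $39 + 9 i \sqrt{7} \approx 39.0 + 23.812 i$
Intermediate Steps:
$J = 3$ ($J = 2 - -1 = 2 + 1 = 3$)
$C = -3$ ($C = -3 + \frac{\left(-3 + 3\right)^{2}}{7} = -3 + \frac{0^{2}}{7} = -3 + \frac{1}{7} \cdot 0 = -3 + 0 = -3$)
$K{\left(j \right)} = -3 - 3 \sqrt{j}$ ($K{\left(j \right)} = -3 - \sqrt{j + 0} \cdot 3 = -3 - \sqrt{j} 3 = -3 - 3 \sqrt{j}$)
$\left(K{\left(-7 \right)} + \left(-3 - 2\right) 2\right) C = \left(\left(-3 - 3 \sqrt{-7}\right) + \left(-3 - 2\right) 2\right) \left(-3\right) = \left(\left(-3 - 3 i \sqrt{7}\right) - 10\right) \left(-3\right) = \left(-13 - 3 i \sqrt{7}\right) \left(-3\right) = 39 + 9 i \sqrt{7}$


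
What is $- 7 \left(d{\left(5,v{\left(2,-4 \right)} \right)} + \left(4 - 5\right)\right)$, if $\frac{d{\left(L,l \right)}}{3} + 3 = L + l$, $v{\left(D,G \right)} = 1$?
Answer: $-56$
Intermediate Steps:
$d{\left(L,l \right)} = -9 + 3 L + 3 l$ ($d{\left(L,l \right)} = -9 + 3 \left(L + l\right) = -9 + \left(3 L + 3 l\right) = -9 + 3 L + 3 l$)
$- 7 \left(d{\left(5,v{\left(2,-4 \right)} \right)} + \left(4 - 5\right)\right) = - 7 \left(\left(-9 + 3 \cdot 5 + 3 \cdot 1\right) + \left(4 - 5\right)\right) = - 7 \left(\left(-9 + 15 + 3\right) + \left(4 - 5\right)\right) = - 7 \left(9 - 1\right) = \left(-7\right) 8 = -56$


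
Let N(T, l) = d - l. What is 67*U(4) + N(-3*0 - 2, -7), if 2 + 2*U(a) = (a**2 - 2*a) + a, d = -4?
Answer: 338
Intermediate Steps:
N(T, l) = -4 - l
U(a) = -1 + a**2/2 - a/2 (U(a) = -1 + ((a**2 - 2*a) + a)/2 = -1 + (a**2 - a)/2 = -1 + (a**2/2 - a/2) = -1 + a**2/2 - a/2)
67*U(4) + N(-3*0 - 2, -7) = 67*(-1 + (1/2)*4**2 - 1/2*4) + (-4 - 1*(-7)) = 67*(-1 + (1/2)*16 - 2) + (-4 + 7) = 67*(-1 + 8 - 2) + 3 = 67*5 + 3 = 335 + 3 = 338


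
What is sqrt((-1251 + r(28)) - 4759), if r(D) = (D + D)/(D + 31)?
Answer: I*sqrt(20917506)/59 ≈ 77.518*I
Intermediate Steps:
r(D) = 2*D/(31 + D) (r(D) = (2*D)/(31 + D) = 2*D/(31 + D))
sqrt((-1251 + r(28)) - 4759) = sqrt((-1251 + 2*28/(31 + 28)) - 4759) = sqrt((-1251 + 2*28/59) - 4759) = sqrt((-1251 + 2*28*(1/59)) - 4759) = sqrt((-1251 + 56/59) - 4759) = sqrt(-73753/59 - 4759) = sqrt(-354534/59) = I*sqrt(20917506)/59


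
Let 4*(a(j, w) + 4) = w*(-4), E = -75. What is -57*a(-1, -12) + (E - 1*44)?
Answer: -575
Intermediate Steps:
a(j, w) = -4 - w (a(j, w) = -4 + (w*(-4))/4 = -4 + (-4*w)/4 = -4 - w)
-57*a(-1, -12) + (E - 1*44) = -57*(-4 - 1*(-12)) + (-75 - 1*44) = -57*(-4 + 12) + (-75 - 44) = -57*8 - 119 = -456 - 119 = -575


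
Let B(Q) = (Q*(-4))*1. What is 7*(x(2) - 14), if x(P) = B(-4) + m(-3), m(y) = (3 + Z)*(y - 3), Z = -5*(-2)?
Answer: -532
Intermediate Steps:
Z = 10
m(y) = -39 + 13*y (m(y) = (3 + 10)*(y - 3) = 13*(-3 + y) = -39 + 13*y)
B(Q) = -4*Q (B(Q) = -4*Q*1 = -4*Q)
x(P) = -62 (x(P) = -4*(-4) + (-39 + 13*(-3)) = 16 + (-39 - 39) = 16 - 78 = -62)
7*(x(2) - 14) = 7*(-62 - 14) = 7*(-76) = -532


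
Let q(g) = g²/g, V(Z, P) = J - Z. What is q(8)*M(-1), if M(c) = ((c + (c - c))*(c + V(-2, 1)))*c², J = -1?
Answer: 0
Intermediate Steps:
V(Z, P) = -1 - Z
M(c) = c³*(1 + c) (M(c) = ((c + (c - c))*(c + (-1 - 1*(-2))))*c² = ((c + 0)*(c + (-1 + 2)))*c² = (c*(c + 1))*c² = (c*(1 + c))*c² = c³*(1 + c))
q(g) = g
q(8)*M(-1) = 8*((-1)³*(1 - 1)) = 8*(-1*0) = 8*0 = 0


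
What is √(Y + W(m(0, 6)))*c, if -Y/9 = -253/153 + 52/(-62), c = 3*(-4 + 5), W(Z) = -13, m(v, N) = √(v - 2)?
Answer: 3*√2619190/527 ≈ 9.2129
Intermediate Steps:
m(v, N) = √(-2 + v)
c = 3 (c = 3*1 = 3)
Y = 11821/527 (Y = -9*(-253/153 + 52/(-62)) = -9*(-253*1/153 + 52*(-1/62)) = -9*(-253/153 - 26/31) = -9*(-11821/4743) = 11821/527 ≈ 22.431)
√(Y + W(m(0, 6)))*c = √(11821/527 - 13)*3 = √(4970/527)*3 = (√2619190/527)*3 = 3*√2619190/527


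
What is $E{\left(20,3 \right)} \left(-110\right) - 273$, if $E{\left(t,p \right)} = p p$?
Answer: $-1263$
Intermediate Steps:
$E{\left(t,p \right)} = p^{2}$
$E{\left(20,3 \right)} \left(-110\right) - 273 = 3^{2} \left(-110\right) - 273 = 9 \left(-110\right) - 273 = -990 - 273 = -1263$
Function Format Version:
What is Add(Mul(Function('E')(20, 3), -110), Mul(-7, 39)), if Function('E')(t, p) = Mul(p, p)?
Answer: -1263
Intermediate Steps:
Function('E')(t, p) = Pow(p, 2)
Add(Mul(Function('E')(20, 3), -110), Mul(-7, 39)) = Add(Mul(Pow(3, 2), -110), Mul(-7, 39)) = Add(Mul(9, -110), -273) = Add(-990, -273) = -1263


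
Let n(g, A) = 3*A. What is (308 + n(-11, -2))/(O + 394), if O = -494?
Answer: -151/50 ≈ -3.0200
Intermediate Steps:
(308 + n(-11, -2))/(O + 394) = (308 + 3*(-2))/(-494 + 394) = (308 - 6)/(-100) = 302*(-1/100) = -151/50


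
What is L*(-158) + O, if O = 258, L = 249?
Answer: -39084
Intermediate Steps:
L*(-158) + O = 249*(-158) + 258 = -39342 + 258 = -39084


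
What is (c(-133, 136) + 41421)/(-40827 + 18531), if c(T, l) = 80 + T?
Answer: -5171/2787 ≈ -1.8554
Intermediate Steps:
(c(-133, 136) + 41421)/(-40827 + 18531) = ((80 - 133) + 41421)/(-40827 + 18531) = (-53 + 41421)/(-22296) = 41368*(-1/22296) = -5171/2787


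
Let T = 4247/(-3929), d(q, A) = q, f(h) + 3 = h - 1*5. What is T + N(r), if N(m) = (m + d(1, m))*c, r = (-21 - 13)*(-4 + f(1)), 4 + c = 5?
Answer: 1469128/3929 ≈ 373.92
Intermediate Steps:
f(h) = -8 + h (f(h) = -3 + (h - 1*5) = -3 + (h - 5) = -3 + (-5 + h) = -8 + h)
c = 1 (c = -4 + 5 = 1)
r = 374 (r = (-21 - 13)*(-4 + (-8 + 1)) = -34*(-4 - 7) = -34*(-11) = 374)
N(m) = 1 + m (N(m) = (m + 1)*1 = (1 + m)*1 = 1 + m)
T = -4247/3929 (T = 4247*(-1/3929) = -4247/3929 ≈ -1.0809)
T + N(r) = -4247/3929 + (1 + 374) = -4247/3929 + 375 = 1469128/3929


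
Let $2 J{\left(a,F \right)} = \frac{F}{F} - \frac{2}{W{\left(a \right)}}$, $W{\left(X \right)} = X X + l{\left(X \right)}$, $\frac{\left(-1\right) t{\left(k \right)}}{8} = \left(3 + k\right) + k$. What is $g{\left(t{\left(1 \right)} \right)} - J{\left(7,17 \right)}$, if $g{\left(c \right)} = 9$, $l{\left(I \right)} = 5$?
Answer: $\frac{230}{27} \approx 8.5185$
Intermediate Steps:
$t{\left(k \right)} = -24 - 16 k$ ($t{\left(k \right)} = - 8 \left(\left(3 + k\right) + k\right) = - 8 \left(3 + 2 k\right) = -24 - 16 k$)
$W{\left(X \right)} = 5 + X^{2}$ ($W{\left(X \right)} = X X + 5 = X^{2} + 5 = 5 + X^{2}$)
$J{\left(a,F \right)} = \frac{1}{2} - \frac{1}{5 + a^{2}}$ ($J{\left(a,F \right)} = \frac{\frac{F}{F} - \frac{2}{5 + a^{2}}}{2} = \frac{1 - \frac{2}{5 + a^{2}}}{2} = \frac{1}{2} - \frac{1}{5 + a^{2}}$)
$g{\left(t{\left(1 \right)} \right)} - J{\left(7,17 \right)} = 9 - \frac{3 + 7^{2}}{2 \left(5 + 7^{2}\right)} = 9 - \frac{3 + 49}{2 \left(5 + 49\right)} = 9 - \frac{1}{2} \cdot \frac{1}{54} \cdot 52 = 9 - \frac{13}{27} = \frac{230}{27}$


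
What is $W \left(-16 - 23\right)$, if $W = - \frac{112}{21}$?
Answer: $208$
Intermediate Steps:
$W = - \frac{16}{3}$ ($W = \left(-112\right) \frac{1}{21} = - \frac{16}{3} \approx -5.3333$)
$W \left(-16 - 23\right) = - \frac{16 \left(-16 - 23\right)}{3} = \left(- \frac{16}{3}\right) \left(-39\right) = 208$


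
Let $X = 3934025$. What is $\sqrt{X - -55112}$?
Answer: $\sqrt{3989137} \approx 1997.3$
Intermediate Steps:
$\sqrt{X - -55112} = \sqrt{3934025 - -55112} = \sqrt{3934025 + 55112} = \sqrt{3989137}$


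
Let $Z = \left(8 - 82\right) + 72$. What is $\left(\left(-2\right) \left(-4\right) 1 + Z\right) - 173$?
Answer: $-167$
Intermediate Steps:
$Z = -2$ ($Z = -74 + 72 = -2$)
$\left(\left(-2\right) \left(-4\right) 1 + Z\right) - 173 = \left(\left(-2\right) \left(-4\right) 1 - 2\right) - 173 = \left(8 \cdot 1 - 2\right) - 173 = \left(8 - 2\right) - 173 = 6 - 173 = -167$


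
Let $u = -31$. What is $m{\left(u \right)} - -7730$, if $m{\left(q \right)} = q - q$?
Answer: $7730$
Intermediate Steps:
$m{\left(q \right)} = 0$
$m{\left(u \right)} - -7730 = 0 - -7730 = 0 + 7730 = 7730$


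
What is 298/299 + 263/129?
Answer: 117079/38571 ≈ 3.0354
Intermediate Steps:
298/299 + 263/129 = 117079/38571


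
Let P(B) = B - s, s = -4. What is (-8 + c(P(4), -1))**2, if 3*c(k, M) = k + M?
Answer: 289/9 ≈ 32.111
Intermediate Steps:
P(B) = 4 + B (P(B) = B - 1*(-4) = B + 4 = 4 + B)
c(k, M) = M/3 + k/3 (c(k, M) = (k + M)/3 = (M + k)/3 = M/3 + k/3)
(-8 + c(P(4), -1))**2 = (-8 + ((1/3)*(-1) + (4 + 4)/3))**2 = (-8 + (-1/3 + (1/3)*8))**2 = (-8 + (-1/3 + 8/3))**2 = (-8 + 7/3)**2 = (-17/3)**2 = 289/9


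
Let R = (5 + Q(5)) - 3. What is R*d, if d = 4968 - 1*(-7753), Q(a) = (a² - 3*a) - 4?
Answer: 101768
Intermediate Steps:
Q(a) = -4 + a² - 3*a
R = 8 (R = (5 + (-4 + 5² - 3*5)) - 3 = (5 + (-4 + 25 - 15)) - 3 = (5 + 6) - 3 = 11 - 3 = 8)
d = 12721 (d = 4968 + 7753 = 12721)
R*d = 8*12721 = 101768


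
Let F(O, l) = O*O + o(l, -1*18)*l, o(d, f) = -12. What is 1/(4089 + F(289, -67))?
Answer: 1/88414 ≈ 1.1310e-5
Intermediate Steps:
F(O, l) = O**2 - 12*l (F(O, l) = O*O - 12*l = O**2 - 12*l)
1/(4089 + F(289, -67)) = 1/(4089 + (289**2 - 12*(-67))) = 1/(4089 + (83521 + 804)) = 1/(4089 + 84325) = 1/88414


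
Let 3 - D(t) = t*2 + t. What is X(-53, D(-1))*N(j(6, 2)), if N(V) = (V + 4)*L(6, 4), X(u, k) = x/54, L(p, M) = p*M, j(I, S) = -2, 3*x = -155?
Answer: -1240/27 ≈ -45.926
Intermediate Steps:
x = -155/3 (x = (⅓)*(-155) = -155/3 ≈ -51.667)
D(t) = 3 - 3*t (D(t) = 3 - (t*2 + t) = 3 - (2*t + t) = 3 - 3*t)
L(p, M) = M*p
X(u, k) = -155/162 (X(u, k) = -155/3/54 = -155/3*1/54 = -155/162)
N(V) = 96 + 24*V (N(V) = (V + 4)*(4*6) = (4 + V)*24 = 96 + 24*V)
X(-53, D(-1))*N(j(6, 2)) = -155*(96 + 24*(-2))/162 = -155*(96 - 48)/162 = -155/162*48 = -1240/27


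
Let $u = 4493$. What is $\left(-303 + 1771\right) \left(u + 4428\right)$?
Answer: $13096028$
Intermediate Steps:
$\left(-303 + 1771\right) \left(u + 4428\right) = \left(-303 + 1771\right) \left(4493 + 4428\right) = 1468 \cdot 8921 = 13096028$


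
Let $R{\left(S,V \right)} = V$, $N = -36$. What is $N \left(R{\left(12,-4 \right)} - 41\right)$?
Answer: $1620$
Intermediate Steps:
$N \left(R{\left(12,-4 \right)} - 41\right) = - 36 \left(-4 - 41\right) = \left(-36\right) \left(-45\right) = 1620$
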